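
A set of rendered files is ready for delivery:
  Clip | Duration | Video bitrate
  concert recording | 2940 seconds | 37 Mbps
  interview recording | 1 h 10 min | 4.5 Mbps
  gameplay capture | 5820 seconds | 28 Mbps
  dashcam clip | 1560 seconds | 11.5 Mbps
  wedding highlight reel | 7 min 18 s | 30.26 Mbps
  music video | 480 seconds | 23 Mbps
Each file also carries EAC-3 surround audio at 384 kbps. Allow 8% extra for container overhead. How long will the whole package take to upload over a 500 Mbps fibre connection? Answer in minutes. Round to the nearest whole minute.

Audio: 384 kbps = 0.384 Mbps.
concert recording: 37.384 Mbps × 2940 s × 1.08 = 118701.7 Mb
interview recording: 4.884 Mbps × 4200 s × 1.08 = 22153.8 Mb
gameplay capture: 28.384 Mbps × 5820 s × 1.08 = 178410.5 Mb
dashcam clip: 11.884 Mbps × 1560 s × 1.08 = 20022.2 Mb
wedding highlight reel: 30.644 Mbps × 438 s × 1.08 = 14495.8 Mb
music video: 23.384 Mbps × 480 s × 1.08 = 12122.3 Mb
Total: 365906.2 Mb = 45738.3 MB.
At 500 Mbps: 365906.2 / 500 = 732 s ≈ 12.2 minutes.

12 minutes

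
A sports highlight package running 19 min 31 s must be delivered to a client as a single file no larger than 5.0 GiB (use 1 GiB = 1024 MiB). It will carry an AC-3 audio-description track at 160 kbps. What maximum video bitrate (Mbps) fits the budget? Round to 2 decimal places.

Budget: 5.0 GiB = 42949.7 Mb.
19 min 31 s = 1171 s
Total bitrate budget: 42949.7 Mb / 1171 s = 36.678 Mbps.
Audio: 160 kbps = 0.160 Mbps.
Video: 36.678 − 0.160 = 36.518 Mbps.

36.52 Mbps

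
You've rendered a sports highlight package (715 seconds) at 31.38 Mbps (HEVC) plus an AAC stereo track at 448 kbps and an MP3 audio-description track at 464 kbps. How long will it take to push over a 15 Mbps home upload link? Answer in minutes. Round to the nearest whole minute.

26 minutes

Audio total: 448 + 464 = 912 kbps = 0.912 Mbps.
Total bitrate: 32.292 Mbps.
File: 32.292 Mbps × 715 s = 23088.8 Mb.
At 15 Mbps: 23088.8 / 15 = 1539.3 s ≈ 25.7 minutes.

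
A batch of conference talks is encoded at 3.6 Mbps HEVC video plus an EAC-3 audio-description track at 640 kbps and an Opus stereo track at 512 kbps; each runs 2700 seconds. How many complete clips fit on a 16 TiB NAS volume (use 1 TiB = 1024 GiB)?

Audio total: 640 + 512 = 1152 kbps = 1.152 Mbps.
Total bitrate: 4.752 Mbps.
Per item: 4.752 Mbps × 2700 s = 12,830 Mb = 1,604 MB.
Capacity: 16 TiB = 140,737,488 Mb; 10969.06 items → 10969 complete.

10969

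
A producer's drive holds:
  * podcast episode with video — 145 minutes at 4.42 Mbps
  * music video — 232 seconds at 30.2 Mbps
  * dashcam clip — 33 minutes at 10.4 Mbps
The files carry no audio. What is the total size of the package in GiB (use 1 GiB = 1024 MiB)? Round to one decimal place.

podcast episode with video: 4.420 Mbps × 8700 s = 38454.0 Mb
music video: 30.200 Mbps × 232 s = 7006.4 Mb
dashcam clip: 10.400 Mbps × 1980 s = 20592.0 Mb
Total: 66052.4 Mb = 8256.5 MB.
= 7.690 GiB.

7.7 GiB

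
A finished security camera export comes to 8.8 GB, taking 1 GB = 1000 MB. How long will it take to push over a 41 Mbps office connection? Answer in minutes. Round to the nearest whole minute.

29 minutes

File: 8.8 GB = 70400.0 Mb.
At 41 Mbps: 70400.0 / 41 = 1717.1 s ≈ 28.6 minutes.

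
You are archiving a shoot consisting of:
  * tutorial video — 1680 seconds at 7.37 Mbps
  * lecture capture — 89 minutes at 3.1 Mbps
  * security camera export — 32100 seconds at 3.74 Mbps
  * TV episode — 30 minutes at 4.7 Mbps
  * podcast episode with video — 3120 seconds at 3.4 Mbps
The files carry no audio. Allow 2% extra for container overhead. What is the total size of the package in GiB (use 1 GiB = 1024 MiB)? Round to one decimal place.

20.0 GiB

tutorial video: 7.370 Mbps × 1680 s × 1.02 = 12629.2 Mb
lecture capture: 3.100 Mbps × 5340 s × 1.02 = 16885.1 Mb
security camera export: 3.740 Mbps × 32100 s × 1.02 = 122455.1 Mb
TV episode: 4.700 Mbps × 1800 s × 1.02 = 8629.2 Mb
podcast episode with video: 3.400 Mbps × 3120 s × 1.02 = 10820.2 Mb
Total: 171418.8 Mb = 21427.3 MB.
= 19.96 GiB.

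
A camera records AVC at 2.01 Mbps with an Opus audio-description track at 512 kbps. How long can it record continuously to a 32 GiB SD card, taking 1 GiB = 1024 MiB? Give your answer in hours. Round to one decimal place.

30.3 hours

Audio: 512 kbps = 0.512 Mbps.
Total bitrate: 2.01 + 0.512 = 2.522 Mbps.
Capacity: 32 GiB = 274,878 Mb.
Recording time: 274,878 / 2.522 = 108,992 s ≈ 30.3 hours.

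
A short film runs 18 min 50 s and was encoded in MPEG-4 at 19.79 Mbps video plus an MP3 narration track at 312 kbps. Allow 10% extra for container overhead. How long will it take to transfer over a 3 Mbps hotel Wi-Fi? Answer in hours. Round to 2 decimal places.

2.31 hours

18 min 50 s = 1130 s
Audio: 312 kbps = 0.312 Mbps.
Total bitrate: 20.102 Mbps.
File: 20.102 Mbps × 1130 s = 22715.3 Mb.
With 10% container overhead: ×1.10. → 24986.8 Mb.
At 3 Mbps: 24986.8 / 3 = 8328.9 s ≈ 2.31 hours.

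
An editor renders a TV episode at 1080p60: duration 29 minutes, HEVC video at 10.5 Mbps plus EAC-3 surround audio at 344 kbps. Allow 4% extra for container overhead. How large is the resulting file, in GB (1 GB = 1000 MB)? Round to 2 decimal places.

29 min = 1740 s
Audio: 344 kbps = 0.344 Mbps.
Total bitrate: 10.5 + 0.344 = 10.844 Mbps.
Stream data: 10.844 Mbps × 1740 s = 18868.6 Mb.
With 4% container overhead: ×1.04.
19,623 Mb ÷ 8 = 2,453 MB → 2.453 GB.

2.45 GB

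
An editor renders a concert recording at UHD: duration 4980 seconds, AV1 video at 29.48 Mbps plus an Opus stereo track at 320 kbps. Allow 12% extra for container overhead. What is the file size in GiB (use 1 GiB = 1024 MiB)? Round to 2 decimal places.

Audio: 320 kbps = 0.320 Mbps.
Total bitrate: 29.48 + 0.320 = 29.800 Mbps.
Stream data: 29.800 Mbps × 4980 s = 148404.0 Mb.
With 12% container overhead: ×1.12.
166,212 Mb = 20,776,560,000 bytes ÷ 1,073,741,824 = 19.35 GiB.

19.35 GiB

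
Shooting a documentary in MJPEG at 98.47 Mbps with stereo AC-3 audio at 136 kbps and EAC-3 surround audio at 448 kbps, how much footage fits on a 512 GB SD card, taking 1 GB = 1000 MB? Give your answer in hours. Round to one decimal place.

Audio total: 136 + 448 = 584 kbps = 0.584 Mbps.
Total bitrate: 98.47 + 0.584 = 99.054 Mbps.
Capacity: 512 GB = 4,096,000 Mb.
Recording time: 4,096,000 / 99.054 = 41,351 s ≈ 11.5 hours.

11.5 hours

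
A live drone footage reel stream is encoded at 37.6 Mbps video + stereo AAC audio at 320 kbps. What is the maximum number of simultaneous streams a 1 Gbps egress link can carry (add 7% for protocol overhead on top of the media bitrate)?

Audio: 320 kbps = 0.320 Mbps.
Per-viewer media rate: 37.920 Mbps.
On the wire with 7% overhead: 40.574 Mbps.
1 Gbps = 1,000 Mbps; 1,000 / 40.574 = 24.65 → 24 viewers.

24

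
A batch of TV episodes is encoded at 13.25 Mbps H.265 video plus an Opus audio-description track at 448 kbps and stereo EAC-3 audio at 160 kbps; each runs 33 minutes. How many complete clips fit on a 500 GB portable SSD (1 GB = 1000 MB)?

145

33 min = 1980 s
Audio total: 448 + 160 = 608 kbps = 0.608 Mbps.
Total bitrate: 13.858 Mbps.
Per item: 13.858 Mbps × 1980 s = 27,439 Mb = 3,430 MB.
Capacity: 500 GB = 4,000,000 Mb; 145.78 items → 145 complete.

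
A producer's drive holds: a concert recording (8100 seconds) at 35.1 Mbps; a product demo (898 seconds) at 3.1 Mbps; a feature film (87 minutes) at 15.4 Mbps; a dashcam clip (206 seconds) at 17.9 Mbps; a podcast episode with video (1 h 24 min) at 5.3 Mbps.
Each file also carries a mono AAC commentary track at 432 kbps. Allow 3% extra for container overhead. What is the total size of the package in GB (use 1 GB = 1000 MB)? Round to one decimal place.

52.3 GB

Audio: 432 kbps = 0.432 Mbps.
concert recording: 35.532 Mbps × 8100 s × 1.03 = 296443.5 Mb
product demo: 3.532 Mbps × 898 s × 1.03 = 3266.9 Mb
feature film: 15.832 Mbps × 5220 s × 1.03 = 85122.3 Mb
dashcam clip: 18.332 Mbps × 206 s × 1.03 = 3889.7 Mb
podcast episode with video: 5.732 Mbps × 5040 s × 1.03 = 29756.0 Mb
Total: 418478.3 Mb = 52309.8 MB.
= 52.31 GB.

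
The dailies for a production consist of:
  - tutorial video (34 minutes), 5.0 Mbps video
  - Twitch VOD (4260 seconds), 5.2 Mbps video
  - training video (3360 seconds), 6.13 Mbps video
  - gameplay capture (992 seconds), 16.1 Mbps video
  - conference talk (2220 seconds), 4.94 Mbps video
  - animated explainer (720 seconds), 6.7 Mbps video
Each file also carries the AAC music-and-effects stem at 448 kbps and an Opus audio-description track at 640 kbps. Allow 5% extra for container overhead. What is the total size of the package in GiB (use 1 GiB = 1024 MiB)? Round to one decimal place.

Audio total: 448 + 640 = 1088 kbps = 1.088 Mbps.
tutorial video: 6.088 Mbps × 2040 s × 1.05 = 13040.5 Mb
Twitch VOD: 6.288 Mbps × 4260 s × 1.05 = 28126.2 Mb
training video: 7.218 Mbps × 3360 s × 1.05 = 25465.1 Mb
gameplay capture: 17.188 Mbps × 992 s × 1.05 = 17903.0 Mb
conference talk: 6.028 Mbps × 2220 s × 1.05 = 14051.3 Mb
animated explainer: 7.788 Mbps × 720 s × 1.05 = 5887.7 Mb
Total: 104473.8 Mb = 13059.2 MB.
= 12.16 GiB.

12.2 GiB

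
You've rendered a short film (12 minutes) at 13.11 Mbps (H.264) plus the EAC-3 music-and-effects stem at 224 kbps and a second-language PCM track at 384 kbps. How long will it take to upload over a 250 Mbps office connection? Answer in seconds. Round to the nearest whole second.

12 min = 720 s
Audio total: 224 + 384 = 608 kbps = 0.608 Mbps.
Total bitrate: 13.718 Mbps.
File: 13.718 Mbps × 720 s = 9877.0 Mb.
At 250 Mbps: 9877.0 / 250 = 39.5 s ≈ 39.5 seconds.

40 seconds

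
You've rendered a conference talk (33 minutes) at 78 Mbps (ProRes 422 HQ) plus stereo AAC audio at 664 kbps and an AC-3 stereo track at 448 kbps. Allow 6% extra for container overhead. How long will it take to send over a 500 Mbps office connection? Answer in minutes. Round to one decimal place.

33 min = 1980 s
Audio total: 664 + 448 = 1112 kbps = 1.112 Mbps.
Total bitrate: 79.112 Mbps.
File: 79.112 Mbps × 1980 s = 156641.8 Mb.
With 6% container overhead: ×1.06. → 166040.3 Mb.
At 500 Mbps: 166040.3 / 500 = 332.1 s ≈ 5.53 minutes.

5.5 minutes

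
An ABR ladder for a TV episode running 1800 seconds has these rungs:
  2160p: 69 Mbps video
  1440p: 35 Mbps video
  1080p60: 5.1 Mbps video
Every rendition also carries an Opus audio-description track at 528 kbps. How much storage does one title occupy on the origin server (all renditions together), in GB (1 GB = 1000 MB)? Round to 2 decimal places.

24.90 GB

Audio: 528 kbps = 0.528 Mbps.
Sum of rendition bitrates: (69+0.528) + (35+0.528) + (5.1+0.528) = 110.684 Mbps.
× 1800 s = 199,231 Mb = 24,904 MB = 24.90 GB.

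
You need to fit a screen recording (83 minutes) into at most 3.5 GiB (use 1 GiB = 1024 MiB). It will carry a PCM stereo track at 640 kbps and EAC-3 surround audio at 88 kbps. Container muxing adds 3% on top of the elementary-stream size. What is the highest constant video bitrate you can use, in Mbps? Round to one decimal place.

5.1 Mbps

Budget: 3.5 GiB = 30064.8 Mb.
Stream payload after overhead: 30064.8 / 1.03 = 29189.1 Mb.
83 min = 4980 s
Total bitrate budget: 29189.1 Mb / 4980 s = 5.861 Mbps.
Audio total: 640 + 88 = 728 kbps = 0.728 Mbps.
Video: 5.861 − 0.728 = 5.133 Mbps.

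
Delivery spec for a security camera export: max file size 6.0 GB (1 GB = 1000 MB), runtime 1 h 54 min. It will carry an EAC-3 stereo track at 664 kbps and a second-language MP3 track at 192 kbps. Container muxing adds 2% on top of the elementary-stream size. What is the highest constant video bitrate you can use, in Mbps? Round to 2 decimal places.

6.02 Mbps

Budget: 6.0 GB = 48000.0 Mb.
Stream payload after overhead: 48000.0 / 1.02 = 47058.8 Mb.
1 h 54 min = 114 min = 6840 s
Total bitrate budget: 47058.8 Mb / 6840 s = 6.880 Mbps.
Audio total: 664 + 192 = 856 kbps = 0.856 Mbps.
Video: 6.880 − 0.856 = 6.024 Mbps.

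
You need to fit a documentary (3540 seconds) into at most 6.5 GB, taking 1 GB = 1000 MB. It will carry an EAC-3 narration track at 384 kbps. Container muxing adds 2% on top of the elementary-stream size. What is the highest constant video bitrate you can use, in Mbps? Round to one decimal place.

14.0 Mbps

Budget: 6.5 GB = 52000.0 Mb.
Stream payload after overhead: 52000.0 / 1.02 = 50980.4 Mb.
Total bitrate budget: 50980.4 Mb / 3540 s = 14.401 Mbps.
Audio: 384 kbps = 0.384 Mbps.
Video: 14.401 − 0.384 = 14.017 Mbps.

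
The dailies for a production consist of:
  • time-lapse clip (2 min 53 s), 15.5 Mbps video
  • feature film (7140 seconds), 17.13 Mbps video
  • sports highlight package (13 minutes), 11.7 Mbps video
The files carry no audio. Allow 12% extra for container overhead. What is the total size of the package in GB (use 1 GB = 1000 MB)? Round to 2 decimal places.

time-lapse clip: 15.500 Mbps × 173 s × 1.12 = 3003.3 Mb
feature film: 17.130 Mbps × 7140 s × 1.12 = 136985.2 Mb
sports highlight package: 11.700 Mbps × 780 s × 1.12 = 10221.1 Mb
Total: 150209.6 Mb = 18776.2 MB.
= 18.78 GB.

18.78 GB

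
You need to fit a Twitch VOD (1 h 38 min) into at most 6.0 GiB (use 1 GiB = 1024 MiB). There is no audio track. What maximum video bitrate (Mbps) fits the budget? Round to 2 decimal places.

8.77 Mbps

Budget: 6.0 GiB = 51539.6 Mb.
1 h 38 min = 98 min = 5880 s
Total bitrate budget: 51539.6 Mb / 5880 s = 8.765 Mbps.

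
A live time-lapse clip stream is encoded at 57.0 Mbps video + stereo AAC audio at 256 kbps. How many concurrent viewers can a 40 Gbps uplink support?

Audio: 256 kbps = 0.256 Mbps.
Per-viewer media rate: 57.256 Mbps.
40 Gbps = 40,000 Mbps; 40,000 / 57.256 = 698.62 → 698 viewers.

698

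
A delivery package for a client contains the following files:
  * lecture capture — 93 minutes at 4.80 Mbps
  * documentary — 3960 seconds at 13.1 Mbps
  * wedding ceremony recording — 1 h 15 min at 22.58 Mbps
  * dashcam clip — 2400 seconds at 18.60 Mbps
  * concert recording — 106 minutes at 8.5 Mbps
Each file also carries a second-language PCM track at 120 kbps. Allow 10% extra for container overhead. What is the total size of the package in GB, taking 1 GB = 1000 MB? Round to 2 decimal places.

38.73 GB

Audio: 120 kbps = 0.120 Mbps.
lecture capture: 4.920 Mbps × 5580 s × 1.10 = 30199.0 Mb
documentary: 13.220 Mbps × 3960 s × 1.10 = 57586.3 Mb
wedding ceremony recording: 22.700 Mbps × 4500 s × 1.10 = 112365.0 Mb
dashcam clip: 18.720 Mbps × 2400 s × 1.10 = 49420.8 Mb
concert recording: 8.620 Mbps × 6360 s × 1.10 = 60305.5 Mb
Total: 309876.6 Mb = 38734.6 MB.
= 38.73 GB.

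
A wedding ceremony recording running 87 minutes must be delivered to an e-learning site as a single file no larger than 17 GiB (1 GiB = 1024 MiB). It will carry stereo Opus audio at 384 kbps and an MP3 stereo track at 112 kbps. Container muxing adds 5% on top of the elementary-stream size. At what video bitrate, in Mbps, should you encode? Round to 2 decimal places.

Budget: 17 GiB = 146028.9 Mb.
Stream payload after overhead: 146028.9 / 1.05 = 139075.1 Mb.
87 min = 5220 s
Total bitrate budget: 139075.1 Mb / 5220 s = 26.643 Mbps.
Audio total: 384 + 112 = 496 kbps = 0.496 Mbps.
Video: 26.643 − 0.496 = 26.147 Mbps.

26.15 Mbps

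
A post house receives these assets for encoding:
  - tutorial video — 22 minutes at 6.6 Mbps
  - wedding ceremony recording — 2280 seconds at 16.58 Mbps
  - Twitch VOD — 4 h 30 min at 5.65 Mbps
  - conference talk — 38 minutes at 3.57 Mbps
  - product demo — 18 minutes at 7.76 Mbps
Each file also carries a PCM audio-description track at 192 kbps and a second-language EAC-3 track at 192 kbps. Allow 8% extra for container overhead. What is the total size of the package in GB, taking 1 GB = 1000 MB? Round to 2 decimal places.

22.07 GB

Audio total: 192 + 192 = 384 kbps = 0.384 Mbps.
tutorial video: 6.984 Mbps × 1320 s × 1.08 = 9956.4 Mb
wedding ceremony recording: 16.964 Mbps × 2280 s × 1.08 = 41772.2 Mb
Twitch VOD: 6.034 Mbps × 16200 s × 1.08 = 105570.9 Mb
conference talk: 3.954 Mbps × 2280 s × 1.08 = 9736.3 Mb
product demo: 8.144 Mbps × 1080 s × 1.08 = 9499.2 Mb
Total: 176534.9 Mb = 22066.9 MB.
= 22.07 GB.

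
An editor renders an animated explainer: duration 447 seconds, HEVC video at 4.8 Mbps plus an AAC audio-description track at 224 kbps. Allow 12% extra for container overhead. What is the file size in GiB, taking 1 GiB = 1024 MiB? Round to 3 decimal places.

0.293 GiB

Audio: 224 kbps = 0.224 Mbps.
Total bitrate: 4.8 + 0.224 = 5.024 Mbps.
Stream data: 5.024 Mbps × 447 s = 2245.7 Mb.
With 12% container overhead: ×1.12.
2,515 Mb = 314,401,920 bytes ÷ 1,073,741,824 = 0.2928 GiB.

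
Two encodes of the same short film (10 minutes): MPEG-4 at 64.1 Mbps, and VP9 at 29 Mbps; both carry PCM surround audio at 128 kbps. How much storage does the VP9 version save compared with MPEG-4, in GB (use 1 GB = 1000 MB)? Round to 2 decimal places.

10 min = 600 s
Audio: 128 kbps = 0.128 Mbps.
MPEG-4: 64.228 Mbps × 600 s = 38536.8 Mb = 4.817 GB.
VP9: 29.128 Mbps × 600 s = 17476.8 Mb = 2.185 GB.
Saving: 4.817 − 2.185 = 2.632 GB.

2.63 GB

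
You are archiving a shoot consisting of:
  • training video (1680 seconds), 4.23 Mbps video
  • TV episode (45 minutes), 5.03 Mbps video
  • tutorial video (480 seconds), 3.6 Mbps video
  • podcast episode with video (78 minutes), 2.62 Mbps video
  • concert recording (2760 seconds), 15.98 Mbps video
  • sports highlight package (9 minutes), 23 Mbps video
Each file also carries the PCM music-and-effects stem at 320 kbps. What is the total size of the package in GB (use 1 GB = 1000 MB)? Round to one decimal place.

Audio: 320 kbps = 0.320 Mbps.
training video: 4.550 Mbps × 1680 s = 7644.0 Mb
TV episode: 5.350 Mbps × 2700 s = 14445.0 Mb
tutorial video: 3.920 Mbps × 480 s = 1881.6 Mb
podcast episode with video: 2.940 Mbps × 4680 s = 13759.2 Mb
concert recording: 16.300 Mbps × 2760 s = 44988.0 Mb
sports highlight package: 23.320 Mbps × 540 s = 12592.8 Mb
Total: 95310.6 Mb = 11913.8 MB.
= 11.91 GB.

11.9 GB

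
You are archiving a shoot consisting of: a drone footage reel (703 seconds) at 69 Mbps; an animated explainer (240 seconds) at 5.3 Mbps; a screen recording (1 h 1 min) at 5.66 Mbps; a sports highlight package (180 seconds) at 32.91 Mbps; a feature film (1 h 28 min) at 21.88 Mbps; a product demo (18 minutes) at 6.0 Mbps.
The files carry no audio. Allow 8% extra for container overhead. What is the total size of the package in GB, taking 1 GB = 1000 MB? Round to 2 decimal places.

drone footage reel: 69.000 Mbps × 703 s × 1.08 = 52387.6 Mb
animated explainer: 5.300 Mbps × 240 s × 1.08 = 1373.8 Mb
screen recording: 5.660 Mbps × 3660 s × 1.08 = 22372.8 Mb
sports highlight package: 32.910 Mbps × 180 s × 1.08 = 6397.7 Mb
feature film: 21.880 Mbps × 5280 s × 1.08 = 124768.5 Mb
product demo: 6.000 Mbps × 1080 s × 1.08 = 6998.4 Mb
Total: 214298.8 Mb = 26787.3 MB.
= 26.79 GB.

26.79 GB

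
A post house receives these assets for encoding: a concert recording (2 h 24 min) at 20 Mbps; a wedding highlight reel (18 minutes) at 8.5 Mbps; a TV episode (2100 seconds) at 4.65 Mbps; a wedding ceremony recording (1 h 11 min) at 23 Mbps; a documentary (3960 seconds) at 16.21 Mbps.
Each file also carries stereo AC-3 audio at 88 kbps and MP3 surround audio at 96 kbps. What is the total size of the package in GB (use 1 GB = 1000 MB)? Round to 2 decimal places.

Audio total: 88 + 96 = 184 kbps = 0.184 Mbps.
concert recording: 20.184 Mbps × 8640 s = 174389.8 Mb
wedding highlight reel: 8.684 Mbps × 1080 s = 9378.7 Mb
TV episode: 4.834 Mbps × 2100 s = 10151.4 Mb
wedding ceremony recording: 23.184 Mbps × 4260 s = 98763.8 Mb
documentary: 16.394 Mbps × 3960 s = 64920.2 Mb
Total: 357604.0 Mb = 44700.5 MB.
= 44.70 GB.

44.70 GB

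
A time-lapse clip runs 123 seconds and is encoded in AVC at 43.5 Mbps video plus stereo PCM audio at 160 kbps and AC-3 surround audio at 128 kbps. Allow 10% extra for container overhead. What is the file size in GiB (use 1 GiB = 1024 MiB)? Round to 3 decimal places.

Audio total: 160 + 128 = 288 kbps = 0.288 Mbps.
Total bitrate: 43.5 + 0.288 = 43.788 Mbps.
Stream data: 43.788 Mbps × 123 s = 5385.9 Mb.
With 10% container overhead: ×1.10.
5,925 Mb = 740,564,550 bytes ÷ 1,073,741,824 = 0.6897 GiB.

0.690 GiB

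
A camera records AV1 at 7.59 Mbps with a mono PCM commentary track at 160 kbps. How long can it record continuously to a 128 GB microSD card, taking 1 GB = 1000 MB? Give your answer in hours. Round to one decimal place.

36.7 hours

Audio: 160 kbps = 0.160 Mbps.
Total bitrate: 7.59 + 0.160 = 7.750 Mbps.
Capacity: 128 GB = 1,024,000 Mb.
Recording time: 1,024,000 / 7.750 = 132,129 s ≈ 36.7 hours.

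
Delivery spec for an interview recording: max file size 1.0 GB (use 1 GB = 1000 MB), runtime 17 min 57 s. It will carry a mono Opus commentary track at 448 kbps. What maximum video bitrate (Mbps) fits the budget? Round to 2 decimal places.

6.98 Mbps

Budget: 1.0 GB = 8000.0 Mb.
17 min 57 s = 1077 s
Total bitrate budget: 8000.0 Mb / 1077 s = 7.428 Mbps.
Audio: 448 kbps = 0.448 Mbps.
Video: 7.428 − 0.448 = 6.980 Mbps.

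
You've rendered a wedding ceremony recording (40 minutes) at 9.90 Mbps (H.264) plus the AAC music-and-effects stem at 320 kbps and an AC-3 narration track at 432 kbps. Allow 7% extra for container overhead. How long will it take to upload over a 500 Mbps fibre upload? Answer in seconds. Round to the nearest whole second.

55 seconds

40 min = 2400 s
Audio total: 320 + 432 = 752 kbps = 0.752 Mbps.
Total bitrate: 10.652 Mbps.
File: 10.652 Mbps × 2400 s = 25564.8 Mb.
With 7% container overhead: ×1.07. → 27354.3 Mb.
At 500 Mbps: 27354.3 / 500 = 54.7 s ≈ 54.7 seconds.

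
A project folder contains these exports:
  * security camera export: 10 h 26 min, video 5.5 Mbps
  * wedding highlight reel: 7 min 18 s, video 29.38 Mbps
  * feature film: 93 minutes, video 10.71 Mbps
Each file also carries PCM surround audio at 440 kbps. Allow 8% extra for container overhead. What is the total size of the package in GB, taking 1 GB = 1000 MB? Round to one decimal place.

Audio: 440 kbps = 0.440 Mbps.
security camera export: 5.940 Mbps × 37560 s × 1.08 = 240954.9 Mb
wedding highlight reel: 29.820 Mbps × 438 s × 1.08 = 14106.1 Mb
feature film: 11.150 Mbps × 5580 s × 1.08 = 67194.4 Mb
Total: 322255.3 Mb = 40281.9 MB.
= 40.28 GB.

40.3 GB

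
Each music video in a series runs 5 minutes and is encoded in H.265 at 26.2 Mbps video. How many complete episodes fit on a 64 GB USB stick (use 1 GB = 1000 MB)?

65

5 min = 300 s
Per item: 26.200 Mbps × 300 s = 7,860 Mb = 982.5 MB.
Capacity: 64 GB = 512,000 Mb; 65.14 items → 65 complete.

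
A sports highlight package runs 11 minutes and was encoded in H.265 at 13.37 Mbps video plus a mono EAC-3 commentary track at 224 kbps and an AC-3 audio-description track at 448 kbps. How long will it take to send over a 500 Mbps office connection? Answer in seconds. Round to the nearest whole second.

19 seconds

11 min = 660 s
Audio total: 224 + 448 = 672 kbps = 0.672 Mbps.
Total bitrate: 14.042 Mbps.
File: 14.042 Mbps × 660 s = 9267.7 Mb.
At 500 Mbps: 9267.7 / 500 = 18.5 s ≈ 18.5 seconds.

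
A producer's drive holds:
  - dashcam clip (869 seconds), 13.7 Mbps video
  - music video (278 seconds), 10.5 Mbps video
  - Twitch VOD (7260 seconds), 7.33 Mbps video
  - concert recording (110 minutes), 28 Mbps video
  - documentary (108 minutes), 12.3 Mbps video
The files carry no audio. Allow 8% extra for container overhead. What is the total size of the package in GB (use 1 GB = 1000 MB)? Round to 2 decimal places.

44.89 GB

dashcam clip: 13.700 Mbps × 869 s × 1.08 = 12857.7 Mb
music video: 10.500 Mbps × 278 s × 1.08 = 3152.5 Mb
Twitch VOD: 7.330 Mbps × 7260 s × 1.08 = 57473.1 Mb
concert recording: 28.000 Mbps × 6600 s × 1.08 = 199584.0 Mb
documentary: 12.300 Mbps × 6480 s × 1.08 = 86080.3 Mb
Total: 359147.6 Mb = 44893.5 MB.
= 44.89 GB.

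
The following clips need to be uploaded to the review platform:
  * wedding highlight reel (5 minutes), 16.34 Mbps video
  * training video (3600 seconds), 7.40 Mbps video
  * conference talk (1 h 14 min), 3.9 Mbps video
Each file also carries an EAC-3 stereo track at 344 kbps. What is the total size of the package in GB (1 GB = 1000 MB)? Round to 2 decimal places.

Audio: 344 kbps = 0.344 Mbps.
wedding highlight reel: 16.684 Mbps × 300 s = 5005.2 Mb
training video: 7.744 Mbps × 3600 s = 27878.4 Mb
conference talk: 4.244 Mbps × 4440 s = 18843.4 Mb
Total: 51727.0 Mb = 6465.9 MB.
= 6.466 GB.

6.47 GB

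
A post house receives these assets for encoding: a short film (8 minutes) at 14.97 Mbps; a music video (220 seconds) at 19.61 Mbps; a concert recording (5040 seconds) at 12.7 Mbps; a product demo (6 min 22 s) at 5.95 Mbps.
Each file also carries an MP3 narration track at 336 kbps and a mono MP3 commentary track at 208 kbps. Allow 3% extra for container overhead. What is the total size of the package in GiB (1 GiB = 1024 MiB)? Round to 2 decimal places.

9.73 GiB

Audio total: 336 + 208 = 544 kbps = 0.544 Mbps.
short film: 15.514 Mbps × 480 s × 1.03 = 7670.1 Mb
music video: 20.154 Mbps × 220 s × 1.03 = 4566.9 Mb
concert recording: 13.244 Mbps × 5040 s × 1.03 = 68752.3 Mb
product demo: 6.494 Mbps × 382 s × 1.03 = 2555.1 Mb
Total: 83544.4 Mb = 10443.1 MB.
= 9.726 GiB.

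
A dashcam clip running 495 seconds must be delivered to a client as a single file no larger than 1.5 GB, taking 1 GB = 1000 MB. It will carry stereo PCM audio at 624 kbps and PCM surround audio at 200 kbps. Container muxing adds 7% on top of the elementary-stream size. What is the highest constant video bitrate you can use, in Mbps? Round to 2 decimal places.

Budget: 1.5 GB = 12000.0 Mb.
Stream payload after overhead: 12000.0 / 1.07 = 11215.0 Mb.
Total bitrate budget: 11215.0 Mb / 495 s = 22.656 Mbps.
Audio total: 624 + 200 = 824 kbps = 0.824 Mbps.
Video: 22.656 − 0.824 = 21.832 Mbps.

21.83 Mbps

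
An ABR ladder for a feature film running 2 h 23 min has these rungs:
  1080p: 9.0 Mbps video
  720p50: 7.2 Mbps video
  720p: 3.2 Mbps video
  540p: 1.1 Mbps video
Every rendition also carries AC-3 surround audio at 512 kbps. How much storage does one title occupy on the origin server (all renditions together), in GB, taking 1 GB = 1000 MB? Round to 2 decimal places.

2 h 23 min = 143 min = 8580 s
Audio: 512 kbps = 0.512 Mbps.
Sum of rendition bitrates: (9.0+0.512) + (7.2+0.512) + (3.2+0.512) + (1.1+0.512) = 22.548 Mbps.
× 8580 s = 193,462 Mb = 24,183 MB = 24.18 GB.

24.18 GB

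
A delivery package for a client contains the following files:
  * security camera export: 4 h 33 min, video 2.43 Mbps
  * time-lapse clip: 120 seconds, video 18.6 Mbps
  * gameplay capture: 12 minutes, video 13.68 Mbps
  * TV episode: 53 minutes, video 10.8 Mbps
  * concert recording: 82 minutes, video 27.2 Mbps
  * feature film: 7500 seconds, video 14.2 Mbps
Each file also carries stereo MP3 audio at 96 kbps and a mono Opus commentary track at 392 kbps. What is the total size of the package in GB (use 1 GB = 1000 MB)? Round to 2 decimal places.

Audio total: 96 + 392 = 488 kbps = 0.488 Mbps.
security camera export: 2.918 Mbps × 16380 s = 47796.8 Mb
time-lapse clip: 19.088 Mbps × 120 s = 2290.6 Mb
gameplay capture: 14.168 Mbps × 720 s = 10201.0 Mb
TV episode: 11.288 Mbps × 3180 s = 35895.8 Mb
concert recording: 27.688 Mbps × 4920 s = 136225.0 Mb
feature film: 14.688 Mbps × 7500 s = 110160.0 Mb
Total: 342569.2 Mb = 42821.1 MB.
= 42.82 GB.

42.82 GB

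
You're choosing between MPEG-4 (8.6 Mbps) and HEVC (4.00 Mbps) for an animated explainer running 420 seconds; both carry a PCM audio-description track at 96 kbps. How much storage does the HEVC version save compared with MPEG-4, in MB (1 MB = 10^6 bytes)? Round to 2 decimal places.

Audio: 96 kbps = 0.096 Mbps.
MPEG-4: 8.696 Mbps × 420 s = 3652.3 Mb = 456.540 MB.
HEVC: 4.096 Mbps × 420 s = 1720.3 Mb = 215.040 MB.
Saving: 456.540 − 215.040 = 241.500 MB.

241.50 MB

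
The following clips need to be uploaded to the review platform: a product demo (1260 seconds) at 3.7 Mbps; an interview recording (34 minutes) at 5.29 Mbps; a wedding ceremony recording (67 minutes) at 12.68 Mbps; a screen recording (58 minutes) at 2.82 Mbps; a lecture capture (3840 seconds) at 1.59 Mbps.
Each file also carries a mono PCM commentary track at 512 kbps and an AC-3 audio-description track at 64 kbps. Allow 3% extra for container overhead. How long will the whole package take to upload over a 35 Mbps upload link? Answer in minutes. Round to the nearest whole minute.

Audio total: 512 + 64 = 576 kbps = 0.576 Mbps.
product demo: 4.276 Mbps × 1260 s × 1.03 = 5549.4 Mb
interview recording: 5.866 Mbps × 2040 s × 1.03 = 12325.6 Mb
wedding ceremony recording: 13.256 Mbps × 4020 s × 1.03 = 54887.8 Mb
screen recording: 3.396 Mbps × 3480 s × 1.03 = 12172.6 Mb
lecture capture: 2.166 Mbps × 3840 s × 1.03 = 8567.0 Mb
Total: 93502.4 Mb = 11687.8 MB.
At 35 Mbps: 93502.4 / 35 = 2671 s ≈ 44.5 minutes.

45 minutes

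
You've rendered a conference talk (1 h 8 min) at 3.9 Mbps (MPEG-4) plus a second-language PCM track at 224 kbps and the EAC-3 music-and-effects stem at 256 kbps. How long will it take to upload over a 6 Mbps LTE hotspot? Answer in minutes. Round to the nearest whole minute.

1 h 8 min = 68 min = 4080 s
Audio total: 224 + 256 = 480 kbps = 0.480 Mbps.
Total bitrate: 4.380 Mbps.
File: 4.380 Mbps × 4080 s = 17870.4 Mb.
At 6 Mbps: 17870.4 / 6 = 2978.4 s ≈ 49.6 minutes.

50 minutes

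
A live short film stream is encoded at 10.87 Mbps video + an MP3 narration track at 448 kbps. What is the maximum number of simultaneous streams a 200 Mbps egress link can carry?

Audio: 448 kbps = 0.448 Mbps.
Per-viewer media rate: 11.318 Mbps.
200 Mbps = 200.0 Mbps; 200.0 / 11.318 = 17.67 → 17 viewers.

17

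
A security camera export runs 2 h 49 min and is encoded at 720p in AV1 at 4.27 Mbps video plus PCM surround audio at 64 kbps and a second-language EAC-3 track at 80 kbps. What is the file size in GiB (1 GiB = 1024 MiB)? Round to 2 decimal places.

2 h 49 min = 169 min = 10140 s
Audio total: 64 + 80 = 144 kbps = 0.144 Mbps.
Total bitrate: 4.27 + 0.144 = 4.414 Mbps.
Stream data: 4.414 Mbps × 10140 s = 44758.0 Mb.
44,758 Mb = 5,594,745,000 bytes ÷ 1,073,741,824 = 5.211 GiB.

5.21 GiB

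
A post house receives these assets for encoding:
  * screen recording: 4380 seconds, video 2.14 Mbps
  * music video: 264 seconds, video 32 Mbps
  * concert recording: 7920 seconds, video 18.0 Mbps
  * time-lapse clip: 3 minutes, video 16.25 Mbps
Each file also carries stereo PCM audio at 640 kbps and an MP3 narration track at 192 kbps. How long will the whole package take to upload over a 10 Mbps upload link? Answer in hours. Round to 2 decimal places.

Audio total: 640 + 192 = 832 kbps = 0.832 Mbps.
screen recording: 2.972 Mbps × 4380 s = 13017.4 Mb
music video: 32.832 Mbps × 264 s = 8667.6 Mb
concert recording: 18.832 Mbps × 7920 s = 149149.4 Mb
time-lapse clip: 17.082 Mbps × 180 s = 3074.8 Mb
Total: 173909.2 Mb = 21738.7 MB.
At 10 Mbps: 173909.2 / 10 = 17391 s ≈ 4.83 hours.

4.83 hours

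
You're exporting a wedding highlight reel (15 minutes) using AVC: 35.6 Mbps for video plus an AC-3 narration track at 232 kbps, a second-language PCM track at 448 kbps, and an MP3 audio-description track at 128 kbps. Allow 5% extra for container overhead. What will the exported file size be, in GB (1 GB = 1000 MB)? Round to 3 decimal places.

15 min = 900 s
Audio total: 232 + 448 + 128 = 808 kbps = 0.808 Mbps.
Total bitrate: 35.6 + 0.808 = 36.408 Mbps.
Stream data: 36.408 Mbps × 900 s = 32767.2 Mb.
With 5% container overhead: ×1.05.
34,406 Mb ÷ 8 = 4,301 MB → 4.301 GB.

4.301 GB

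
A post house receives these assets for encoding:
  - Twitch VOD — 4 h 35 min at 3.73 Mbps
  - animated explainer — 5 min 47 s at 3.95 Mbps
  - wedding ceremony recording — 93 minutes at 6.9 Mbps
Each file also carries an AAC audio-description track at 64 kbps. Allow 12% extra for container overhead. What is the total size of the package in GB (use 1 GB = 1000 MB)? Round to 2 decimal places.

Audio: 64 kbps = 0.064 Mbps.
Twitch VOD: 3.794 Mbps × 16500 s × 1.12 = 70113.1 Mb
animated explainer: 4.014 Mbps × 347 s × 1.12 = 1560.0 Mb
wedding ceremony recording: 6.964 Mbps × 5580 s × 1.12 = 43522.2 Mb
Total: 115195.3 Mb = 14399.4 MB.
= 14.40 GB.

14.40 GB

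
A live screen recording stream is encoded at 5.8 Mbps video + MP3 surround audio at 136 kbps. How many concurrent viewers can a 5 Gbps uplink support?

842

Audio: 136 kbps = 0.136 Mbps.
Per-viewer media rate: 5.936 Mbps.
5 Gbps = 5,000 Mbps; 5,000 / 5.936 = 842.32 → 842 viewers.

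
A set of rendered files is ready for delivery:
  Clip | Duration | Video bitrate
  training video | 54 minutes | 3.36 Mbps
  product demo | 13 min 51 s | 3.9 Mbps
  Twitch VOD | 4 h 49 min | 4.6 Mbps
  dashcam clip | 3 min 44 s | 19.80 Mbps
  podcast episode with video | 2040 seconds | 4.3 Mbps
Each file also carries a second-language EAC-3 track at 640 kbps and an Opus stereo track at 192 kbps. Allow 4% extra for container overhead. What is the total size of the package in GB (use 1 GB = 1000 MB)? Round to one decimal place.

Audio total: 640 + 192 = 832 kbps = 0.832 Mbps.
training video: 4.192 Mbps × 3240 s × 1.04 = 14125.4 Mb
product demo: 4.732 Mbps × 831 s × 1.04 = 4089.6 Mb
Twitch VOD: 5.432 Mbps × 17340 s × 1.04 = 97958.5 Mb
dashcam clip: 20.632 Mbps × 224 s × 1.04 = 4806.4 Mb
podcast episode with video: 5.132 Mbps × 2040 s × 1.04 = 10888.1 Mb
Total: 131867.9 Mb = 16483.5 MB.
= 16.48 GB.

16.5 GB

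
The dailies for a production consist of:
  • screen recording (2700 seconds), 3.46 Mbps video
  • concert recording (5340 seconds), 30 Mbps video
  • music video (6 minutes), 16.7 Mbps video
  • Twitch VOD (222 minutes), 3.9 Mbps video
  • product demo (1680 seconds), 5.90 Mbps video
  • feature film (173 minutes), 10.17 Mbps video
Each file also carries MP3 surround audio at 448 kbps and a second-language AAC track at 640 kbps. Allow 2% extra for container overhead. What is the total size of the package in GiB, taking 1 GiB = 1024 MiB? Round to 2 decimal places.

Audio total: 448 + 640 = 1088 kbps = 1.088 Mbps.
screen recording: 4.548 Mbps × 2700 s × 1.02 = 12525.2 Mb
concert recording: 31.088 Mbps × 5340 s × 1.02 = 169330.1 Mb
music video: 17.788 Mbps × 360 s × 1.02 = 6531.8 Mb
Twitch VOD: 4.988 Mbps × 13320 s × 1.02 = 67769.0 Mb
product demo: 6.988 Mbps × 1680 s × 1.02 = 11974.6 Mb
feature film: 11.258 Mbps × 10380 s × 1.02 = 119195.2 Mb
Total: 387325.9 Mb = 48415.7 MB.
= 45.09 GiB.

45.09 GiB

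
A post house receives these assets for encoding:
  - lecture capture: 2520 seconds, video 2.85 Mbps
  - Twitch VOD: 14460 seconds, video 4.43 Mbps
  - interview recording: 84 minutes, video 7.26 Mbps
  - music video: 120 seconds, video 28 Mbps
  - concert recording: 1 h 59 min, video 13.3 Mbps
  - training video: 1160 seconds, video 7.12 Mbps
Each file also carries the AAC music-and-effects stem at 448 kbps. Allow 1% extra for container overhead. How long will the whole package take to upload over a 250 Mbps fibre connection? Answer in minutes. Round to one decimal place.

Audio: 448 kbps = 0.448 Mbps.
lecture capture: 3.298 Mbps × 2520 s × 1.01 = 8394.1 Mb
Twitch VOD: 4.878 Mbps × 14460 s × 1.01 = 71241.2 Mb
interview recording: 7.708 Mbps × 5040 s × 1.01 = 39236.8 Mb
music video: 28.448 Mbps × 120 s × 1.01 = 3447.9 Mb
concert recording: 13.748 Mbps × 7140 s × 1.01 = 99142.3 Mb
training video: 7.568 Mbps × 1160 s × 1.01 = 8866.7 Mb
Total: 230329.0 Mb = 28791.1 MB.
At 250 Mbps: 230329.0 / 250 = 921 s ≈ 15.4 minutes.

15.4 minutes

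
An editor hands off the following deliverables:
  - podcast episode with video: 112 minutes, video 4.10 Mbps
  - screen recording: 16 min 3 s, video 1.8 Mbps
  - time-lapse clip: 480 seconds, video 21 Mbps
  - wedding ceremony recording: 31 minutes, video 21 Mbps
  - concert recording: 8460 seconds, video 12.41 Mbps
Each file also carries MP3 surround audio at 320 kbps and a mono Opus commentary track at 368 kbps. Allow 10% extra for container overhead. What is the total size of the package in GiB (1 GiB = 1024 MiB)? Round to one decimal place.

Audio total: 320 + 368 = 688 kbps = 0.688 Mbps.
podcast episode with video: 4.788 Mbps × 6720 s × 1.10 = 35392.9 Mb
screen recording: 2.488 Mbps × 963 s × 1.10 = 2635.5 Mb
time-lapse clip: 21.688 Mbps × 480 s × 1.10 = 11451.3 Mb
wedding ceremony recording: 21.688 Mbps × 1860 s × 1.10 = 44373.6 Mb
concert recording: 13.098 Mbps × 8460 s × 1.10 = 121890.0 Mb
Total: 215743.3 Mb = 26967.9 MB.
= 25.12 GiB.

25.1 GiB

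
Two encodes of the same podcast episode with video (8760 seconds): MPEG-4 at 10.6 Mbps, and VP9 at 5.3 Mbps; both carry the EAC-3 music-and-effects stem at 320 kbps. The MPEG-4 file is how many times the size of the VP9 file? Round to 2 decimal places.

Audio: 320 kbps = 0.320 Mbps.
MPEG-4: 10.920 Mbps × 8760 s = 95659.2 Mb = 11.957 GB.
VP9: 5.620 Mbps × 8760 s = 49231.2 Mb = 6.154 GB.
Ratio: 11.957 / 6.154 = 1.943.

1.94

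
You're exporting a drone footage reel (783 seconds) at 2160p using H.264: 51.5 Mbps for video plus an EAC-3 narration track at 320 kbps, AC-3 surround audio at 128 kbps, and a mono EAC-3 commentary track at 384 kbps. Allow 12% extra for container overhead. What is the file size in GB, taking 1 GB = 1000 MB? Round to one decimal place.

Audio total: 320 + 128 + 384 = 832 kbps = 0.832 Mbps.
Total bitrate: 51.5 + 0.832 = 52.332 Mbps.
Stream data: 52.332 Mbps × 783 s = 40976.0 Mb.
With 12% container overhead: ×1.12.
45,893 Mb ÷ 8 = 5,737 MB → 5.737 GB.

5.7 GB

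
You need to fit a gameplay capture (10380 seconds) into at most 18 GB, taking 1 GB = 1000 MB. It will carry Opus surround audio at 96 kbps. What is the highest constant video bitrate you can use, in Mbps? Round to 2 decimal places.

13.78 Mbps

Budget: 18 GB = 144000.0 Mb.
Total bitrate budget: 144000.0 Mb / 10380 s = 13.873 Mbps.
Audio: 96 kbps = 0.096 Mbps.
Video: 13.873 − 0.096 = 13.777 Mbps.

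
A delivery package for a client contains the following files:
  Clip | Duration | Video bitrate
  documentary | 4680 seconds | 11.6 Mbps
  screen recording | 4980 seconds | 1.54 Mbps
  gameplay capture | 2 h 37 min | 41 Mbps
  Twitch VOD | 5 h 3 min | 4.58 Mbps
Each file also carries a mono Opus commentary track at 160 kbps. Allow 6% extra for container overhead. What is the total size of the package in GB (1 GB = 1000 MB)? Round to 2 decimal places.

71.21 GB

Audio: 160 kbps = 0.160 Mbps.
documentary: 11.760 Mbps × 4680 s × 1.06 = 58339.0 Mb
screen recording: 1.700 Mbps × 4980 s × 1.06 = 8974.0 Mb
gameplay capture: 41.160 Mbps × 9420 s × 1.06 = 410990.8 Mb
Twitch VOD: 4.740 Mbps × 18180 s × 1.06 = 91343.6 Mb
Total: 569647.4 Mb = 71205.9 MB.
= 71.21 GB.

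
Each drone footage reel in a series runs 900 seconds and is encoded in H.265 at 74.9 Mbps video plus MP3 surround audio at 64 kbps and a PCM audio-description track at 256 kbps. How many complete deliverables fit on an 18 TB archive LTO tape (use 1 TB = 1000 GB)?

2127

Audio total: 64 + 256 = 320 kbps = 0.320 Mbps.
Total bitrate: 75.220 Mbps.
Per item: 75.220 Mbps × 900 s = 67,698 Mb = 8,462 MB.
Capacity: 18 TB = 144,000,000 Mb; 2127.09 items → 2127 complete.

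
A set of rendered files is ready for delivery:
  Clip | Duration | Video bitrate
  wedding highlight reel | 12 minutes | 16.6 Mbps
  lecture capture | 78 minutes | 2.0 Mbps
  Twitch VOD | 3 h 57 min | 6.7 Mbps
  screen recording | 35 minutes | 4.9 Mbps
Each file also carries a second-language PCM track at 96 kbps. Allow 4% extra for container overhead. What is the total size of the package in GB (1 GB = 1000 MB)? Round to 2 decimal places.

Audio: 96 kbps = 0.096 Mbps.
wedding highlight reel: 16.696 Mbps × 720 s × 1.04 = 12502.0 Mb
lecture capture: 2.096 Mbps × 4680 s × 1.04 = 10201.7 Mb
Twitch VOD: 6.796 Mbps × 14220 s × 1.04 = 100504.7 Mb
screen recording: 4.996 Mbps × 2100 s × 1.04 = 10911.3 Mb
Total: 134119.6 Mb = 16764.9 MB.
= 16.76 GB.

16.76 GB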